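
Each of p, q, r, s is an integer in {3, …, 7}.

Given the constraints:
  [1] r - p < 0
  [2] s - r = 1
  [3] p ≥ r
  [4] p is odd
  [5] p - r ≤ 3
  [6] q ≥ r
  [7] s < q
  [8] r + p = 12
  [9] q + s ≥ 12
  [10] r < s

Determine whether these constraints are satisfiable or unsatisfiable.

One satisfying assignment is p = 7, q = 7, r = 5, s = 6.
For the less obvious constraints — constraint 1: r - p = -2; constraint 2: s - r = 1 — and the others hold by inspection.

Satisfiable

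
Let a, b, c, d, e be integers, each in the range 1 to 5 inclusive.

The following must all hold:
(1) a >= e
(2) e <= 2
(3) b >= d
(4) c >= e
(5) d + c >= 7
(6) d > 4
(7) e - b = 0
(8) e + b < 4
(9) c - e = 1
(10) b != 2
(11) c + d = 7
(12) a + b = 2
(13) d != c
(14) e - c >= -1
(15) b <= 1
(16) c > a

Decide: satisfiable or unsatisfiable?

From constraint 6: d ≥ 5. From constraints 3 and 15: d ≤ b and b ≤ 1, so d ≤ 1. But 1 < 5, so no value of d works.

Unsatisfiable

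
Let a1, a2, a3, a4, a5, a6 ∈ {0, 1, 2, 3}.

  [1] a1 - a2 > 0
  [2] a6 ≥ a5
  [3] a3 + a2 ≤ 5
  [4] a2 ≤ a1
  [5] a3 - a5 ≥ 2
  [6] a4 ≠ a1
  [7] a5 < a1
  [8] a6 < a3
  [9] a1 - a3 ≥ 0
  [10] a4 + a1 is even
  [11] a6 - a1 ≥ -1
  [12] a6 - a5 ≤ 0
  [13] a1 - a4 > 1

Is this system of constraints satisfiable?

Constraints 5, 9, 11, and 12 give a3 − a5 ≥ 2, a5 − a6 ≥ 0, a6 − a1 ≥ -1, a1 − a3 ≥ 0.
Adding all 4 inequalities: the left sides telescope to 0, and the right sides sum to 2 + 0 + (-1) + 0 = 1. So 0 ≥ 1, which is false.

Unsatisfiable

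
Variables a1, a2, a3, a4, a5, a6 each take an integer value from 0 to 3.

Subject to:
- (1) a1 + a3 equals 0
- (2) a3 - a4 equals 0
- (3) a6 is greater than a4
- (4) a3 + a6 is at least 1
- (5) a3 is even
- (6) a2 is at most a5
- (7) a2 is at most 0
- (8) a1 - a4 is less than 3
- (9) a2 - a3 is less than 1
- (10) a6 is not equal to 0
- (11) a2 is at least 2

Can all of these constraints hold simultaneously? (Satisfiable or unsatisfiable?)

Unsatisfiable

From constraint 11: a2 ≥ 2. From constraint 7: a2 ≤ 0. But 0 < 2, so no value of a2 works.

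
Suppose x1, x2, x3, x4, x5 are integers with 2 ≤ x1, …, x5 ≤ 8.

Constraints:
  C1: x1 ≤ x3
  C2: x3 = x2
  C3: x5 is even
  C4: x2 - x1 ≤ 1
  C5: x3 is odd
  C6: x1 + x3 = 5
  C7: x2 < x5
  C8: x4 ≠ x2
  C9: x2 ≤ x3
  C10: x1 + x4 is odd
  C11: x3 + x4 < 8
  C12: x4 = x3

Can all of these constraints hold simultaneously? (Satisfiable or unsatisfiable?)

From constraints 2 and 12, x4 = x3 = x2, so x4 = x2. But constraint 8 says x4 ≠ x2. Contradiction.

Unsatisfiable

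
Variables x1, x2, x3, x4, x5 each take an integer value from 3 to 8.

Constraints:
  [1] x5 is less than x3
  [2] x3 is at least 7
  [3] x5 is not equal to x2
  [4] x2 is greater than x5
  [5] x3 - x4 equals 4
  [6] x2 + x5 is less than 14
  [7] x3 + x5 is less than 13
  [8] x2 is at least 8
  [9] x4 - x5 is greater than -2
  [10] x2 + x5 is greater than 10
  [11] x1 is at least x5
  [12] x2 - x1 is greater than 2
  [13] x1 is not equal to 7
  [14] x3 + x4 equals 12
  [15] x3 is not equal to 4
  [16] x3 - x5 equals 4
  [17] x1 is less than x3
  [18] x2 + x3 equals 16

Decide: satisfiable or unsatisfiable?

Satisfiable

Setting (x1, x2, x3, x4, x5) = (5, 8, 8, 4, 4) satisfies everything: constraint 5: x3 - x4 = 4; constraint 6: x2 + x5 = 12; constraint 7: x3 + x5 = 12, and the others follow.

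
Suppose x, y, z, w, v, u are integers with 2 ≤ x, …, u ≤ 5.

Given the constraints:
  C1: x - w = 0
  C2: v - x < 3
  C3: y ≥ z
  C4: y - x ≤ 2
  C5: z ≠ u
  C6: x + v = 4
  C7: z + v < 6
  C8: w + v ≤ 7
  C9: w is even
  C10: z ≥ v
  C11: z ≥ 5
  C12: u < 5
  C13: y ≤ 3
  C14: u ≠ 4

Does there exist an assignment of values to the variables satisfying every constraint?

Unsatisfiable

From constraints 3 and 11: y ≥ z and z ≥ 5, so y ≥ 5. From constraint 13: y ≤ 3. But 3 < 5, so no value of y works.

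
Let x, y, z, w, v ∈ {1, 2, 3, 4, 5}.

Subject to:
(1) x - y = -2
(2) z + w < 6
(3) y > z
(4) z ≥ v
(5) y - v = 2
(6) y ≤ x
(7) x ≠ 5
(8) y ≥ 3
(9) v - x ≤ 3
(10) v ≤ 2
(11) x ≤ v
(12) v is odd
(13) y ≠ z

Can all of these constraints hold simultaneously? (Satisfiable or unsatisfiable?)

Unsatisfiable

From constraints 6 and 8: x ≥ y and y ≥ 3, so x ≥ 3. From constraints 10 and 11: x ≤ v and v ≤ 2, so x ≤ 2. But 2 < 3, so no value of x works.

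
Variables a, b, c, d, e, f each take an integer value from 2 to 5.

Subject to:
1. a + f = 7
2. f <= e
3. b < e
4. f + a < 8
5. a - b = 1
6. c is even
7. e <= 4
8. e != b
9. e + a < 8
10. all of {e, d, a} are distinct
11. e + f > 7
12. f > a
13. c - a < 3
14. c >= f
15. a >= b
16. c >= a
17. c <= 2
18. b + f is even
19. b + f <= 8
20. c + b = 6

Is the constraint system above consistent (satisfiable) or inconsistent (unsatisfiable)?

From constraints 16 and 17: a ≤ c ≤ 2. From constraints 2 and 7: f ≤ e ≤ 4. Hence a + f ≤ 6. But constraint 1 requires a + f = 7, and 7 > 6. Contradiction.

Unsatisfiable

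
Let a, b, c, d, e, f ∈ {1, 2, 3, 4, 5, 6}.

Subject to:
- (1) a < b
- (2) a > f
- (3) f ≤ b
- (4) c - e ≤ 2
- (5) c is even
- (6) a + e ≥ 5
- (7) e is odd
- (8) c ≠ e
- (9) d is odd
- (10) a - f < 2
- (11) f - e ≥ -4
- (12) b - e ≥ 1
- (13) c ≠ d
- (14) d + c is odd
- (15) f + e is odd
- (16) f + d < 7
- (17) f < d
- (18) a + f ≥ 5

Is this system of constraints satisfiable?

Satisfiable

Take a = 3, b = 5, c = 2, d = 3, e = 3, f = 2. Then constraint 4: c - e = -1; constraint 6: a + e = 6; constraint 10: a - f = 1, and every other listed constraint is also met.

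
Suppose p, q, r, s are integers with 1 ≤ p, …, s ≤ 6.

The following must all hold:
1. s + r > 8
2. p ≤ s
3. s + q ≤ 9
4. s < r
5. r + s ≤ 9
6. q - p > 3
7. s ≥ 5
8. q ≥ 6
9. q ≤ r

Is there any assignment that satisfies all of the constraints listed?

From constraints 8 and 9: r ≥ q ≥ 6. From constraint 7: s ≥ 5. Hence r + s ≥ 11. But constraint 5 requires r + s ≤ 9, and 9 < 11. Contradiction.

Unsatisfiable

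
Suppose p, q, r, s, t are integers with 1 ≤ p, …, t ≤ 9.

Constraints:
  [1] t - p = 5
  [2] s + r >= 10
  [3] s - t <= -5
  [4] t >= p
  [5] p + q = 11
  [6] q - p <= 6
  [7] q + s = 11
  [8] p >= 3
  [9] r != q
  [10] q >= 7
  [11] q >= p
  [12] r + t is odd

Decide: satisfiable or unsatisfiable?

Setting (p, q, r, s, t) = (3, 8, 9, 3, 8) satisfies everything: constraint 1: t - p = 5; constraint 2: s + r = 12, and the others follow.

Satisfiable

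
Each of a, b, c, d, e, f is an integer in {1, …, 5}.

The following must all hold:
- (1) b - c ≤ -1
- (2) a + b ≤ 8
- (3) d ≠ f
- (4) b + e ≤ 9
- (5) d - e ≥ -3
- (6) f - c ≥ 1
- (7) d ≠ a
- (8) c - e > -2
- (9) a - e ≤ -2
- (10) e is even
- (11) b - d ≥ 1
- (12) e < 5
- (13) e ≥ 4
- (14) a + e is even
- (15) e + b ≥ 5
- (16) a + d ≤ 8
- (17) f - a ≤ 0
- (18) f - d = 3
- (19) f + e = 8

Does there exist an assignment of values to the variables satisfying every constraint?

Constraints 1, 5, 6, 9, 11, and 17 give c − b ≥ 1, b − d ≥ 1, d − e ≥ -3, e − a ≥ 2, a − f ≥ 0, f − c ≥ 1.
Adding all 6 inequalities: the left sides telescope to 0, and the right sides sum to 1 + 1 + (-3) + 2 + 0 + 1 = 2. So 0 ≥ 2, which is false.

Unsatisfiable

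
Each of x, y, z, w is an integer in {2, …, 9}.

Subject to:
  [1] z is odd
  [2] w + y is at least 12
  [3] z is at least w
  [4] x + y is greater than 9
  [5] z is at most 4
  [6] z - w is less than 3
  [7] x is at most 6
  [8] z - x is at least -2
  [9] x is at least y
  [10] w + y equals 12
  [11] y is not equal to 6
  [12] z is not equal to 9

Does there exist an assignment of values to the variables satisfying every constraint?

Unsatisfiable

From constraints 3 and 5: w ≤ z ≤ 4. From constraints 7 and 9: y ≤ x ≤ 6. Hence w + y ≤ 10. But constraint 10 requires w + y = 12, and 12 > 10. Contradiction.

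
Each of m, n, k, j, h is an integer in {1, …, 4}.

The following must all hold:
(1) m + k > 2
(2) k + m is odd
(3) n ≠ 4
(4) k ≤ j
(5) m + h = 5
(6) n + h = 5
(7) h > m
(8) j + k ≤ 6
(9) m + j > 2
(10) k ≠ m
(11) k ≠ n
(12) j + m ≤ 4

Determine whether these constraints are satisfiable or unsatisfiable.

One satisfying assignment is m = 1, n = 1, k = 2, j = 2, h = 4.
For the less obvious constraints — constraint 1: m + k = 3; constraint 5: m + h = 5; constraint 6: n + h = 5 — and the others hold by inspection.

Satisfiable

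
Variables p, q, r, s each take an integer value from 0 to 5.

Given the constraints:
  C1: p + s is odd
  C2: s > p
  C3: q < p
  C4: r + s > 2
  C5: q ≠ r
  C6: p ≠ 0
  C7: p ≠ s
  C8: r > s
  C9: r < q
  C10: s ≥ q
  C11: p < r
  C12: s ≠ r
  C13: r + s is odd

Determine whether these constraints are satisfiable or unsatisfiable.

Unsatisfiable

Constraints 2, 3, 8, and 9 give s < r, r < q, q < p, p < s. Chaining: s < r < q < p < s, which forces s < s — impossible.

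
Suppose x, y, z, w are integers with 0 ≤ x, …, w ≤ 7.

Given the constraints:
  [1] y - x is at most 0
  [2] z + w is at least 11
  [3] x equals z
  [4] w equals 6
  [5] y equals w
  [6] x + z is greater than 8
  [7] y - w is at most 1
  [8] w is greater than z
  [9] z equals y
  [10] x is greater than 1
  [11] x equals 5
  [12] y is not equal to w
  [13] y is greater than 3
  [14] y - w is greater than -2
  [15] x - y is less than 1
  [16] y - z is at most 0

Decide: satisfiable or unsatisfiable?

Unsatisfiable

Constraint 11 fixes x = 5 and constraint 4 fixes w = 6. Constraints 3, 5, and 9 give x = z = y = w, so x = w. But 5 ≠ 6 — contradiction.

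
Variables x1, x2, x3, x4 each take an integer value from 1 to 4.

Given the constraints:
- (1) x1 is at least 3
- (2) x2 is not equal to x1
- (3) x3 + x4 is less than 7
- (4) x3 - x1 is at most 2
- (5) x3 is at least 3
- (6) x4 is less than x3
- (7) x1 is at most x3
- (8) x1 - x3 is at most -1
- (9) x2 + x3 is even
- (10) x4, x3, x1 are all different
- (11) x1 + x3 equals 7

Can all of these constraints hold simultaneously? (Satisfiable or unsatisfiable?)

Satisfiable

Try x1 = 3, x2 = 4, x3 = 4, x4 = 1.
Check constraint 3: x3 + x4 = 5; constraint 4: x3 - x1 = 1; constraint 8: x1 - x3 = -1. The remaining constraints are straightforward to verify.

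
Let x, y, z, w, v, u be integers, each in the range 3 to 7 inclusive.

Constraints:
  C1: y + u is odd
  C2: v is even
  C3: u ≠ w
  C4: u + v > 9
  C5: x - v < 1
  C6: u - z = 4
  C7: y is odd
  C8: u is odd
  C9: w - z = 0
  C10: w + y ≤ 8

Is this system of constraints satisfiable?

Unsatisfiable

Constraint 7 makes y odd and constraint 8 makes u odd, so y + u must be even. Constraint 1 says y + u is odd — contradiction.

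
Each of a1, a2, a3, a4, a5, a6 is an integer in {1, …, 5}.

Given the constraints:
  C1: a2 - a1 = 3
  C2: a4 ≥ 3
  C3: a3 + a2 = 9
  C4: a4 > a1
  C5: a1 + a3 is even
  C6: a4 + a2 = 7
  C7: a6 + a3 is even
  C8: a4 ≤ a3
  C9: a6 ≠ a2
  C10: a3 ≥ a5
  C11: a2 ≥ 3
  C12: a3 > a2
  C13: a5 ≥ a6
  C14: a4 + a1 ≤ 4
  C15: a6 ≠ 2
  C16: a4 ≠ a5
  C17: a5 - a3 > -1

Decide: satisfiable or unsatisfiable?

The assignment a1 = 1, a2 = 4, a3 = 5, a4 = 3, a5 = 5, a6 = 1 works:
  constraint 1 holds since a2 - a1 = 3.
  constraint 3 holds since a3 + a2 = 9.
The rest check out directly.

Satisfiable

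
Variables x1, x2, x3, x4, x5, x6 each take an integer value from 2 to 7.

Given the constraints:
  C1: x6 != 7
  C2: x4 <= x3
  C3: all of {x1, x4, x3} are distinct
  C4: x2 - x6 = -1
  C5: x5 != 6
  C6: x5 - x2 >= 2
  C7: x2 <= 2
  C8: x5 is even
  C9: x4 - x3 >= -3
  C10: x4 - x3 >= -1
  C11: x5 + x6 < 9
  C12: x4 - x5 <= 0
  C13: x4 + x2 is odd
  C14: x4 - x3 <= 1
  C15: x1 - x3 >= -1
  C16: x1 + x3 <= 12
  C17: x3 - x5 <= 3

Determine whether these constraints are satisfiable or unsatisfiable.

The assignment x1 = 6, x2 = 2, x3 = 4, x4 = 3, x5 = 4, x6 = 3 works:
  constraint 4 holds since x2 - x6 = -1.
  constraint 6 holds since x5 - x2 = 2.
  constraint 9 holds since x4 - x3 = -1.
The rest check out directly.

Satisfiable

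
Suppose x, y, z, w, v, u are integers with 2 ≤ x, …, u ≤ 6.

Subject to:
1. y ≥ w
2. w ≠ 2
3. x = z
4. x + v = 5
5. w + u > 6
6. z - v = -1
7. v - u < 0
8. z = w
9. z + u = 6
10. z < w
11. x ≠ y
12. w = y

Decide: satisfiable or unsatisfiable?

From constraints 3, 8, and 12, x = z = w = y, so x = y. But constraint 11 says x ≠ y. Contradiction.

Unsatisfiable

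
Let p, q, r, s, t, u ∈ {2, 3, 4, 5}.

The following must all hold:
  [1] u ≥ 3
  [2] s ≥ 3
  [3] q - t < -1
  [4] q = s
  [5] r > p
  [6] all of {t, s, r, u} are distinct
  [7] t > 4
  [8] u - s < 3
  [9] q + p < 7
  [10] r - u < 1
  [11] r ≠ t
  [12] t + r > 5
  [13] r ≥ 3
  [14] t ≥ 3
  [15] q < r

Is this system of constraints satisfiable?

Constraints 1, 2, 13, and 14 confine each of t, s, r, u to the 3 values {3, …, 5} (the domain already gives each ≤ 5).
Constraint 6 requires all 4 of them to be distinct, but only 3 values are available — impossible by the pigeonhole principle.

Unsatisfiable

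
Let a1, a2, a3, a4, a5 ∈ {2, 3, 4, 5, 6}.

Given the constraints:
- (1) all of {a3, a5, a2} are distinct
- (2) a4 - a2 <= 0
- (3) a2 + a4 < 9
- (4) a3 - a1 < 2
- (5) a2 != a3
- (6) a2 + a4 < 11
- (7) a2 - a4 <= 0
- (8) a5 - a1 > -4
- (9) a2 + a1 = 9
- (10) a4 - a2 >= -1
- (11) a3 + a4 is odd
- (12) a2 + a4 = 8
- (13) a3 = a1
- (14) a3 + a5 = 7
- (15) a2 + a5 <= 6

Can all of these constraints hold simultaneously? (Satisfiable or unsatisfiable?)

Satisfiable

Setting (a1, a2, a3, a4, a5) = (5, 4, 5, 4, 2) satisfies everything: constraint 2: a4 - a2 = 0; constraint 3: a2 + a4 = 8; constraint 4: a3 - a1 = 0, and the others follow.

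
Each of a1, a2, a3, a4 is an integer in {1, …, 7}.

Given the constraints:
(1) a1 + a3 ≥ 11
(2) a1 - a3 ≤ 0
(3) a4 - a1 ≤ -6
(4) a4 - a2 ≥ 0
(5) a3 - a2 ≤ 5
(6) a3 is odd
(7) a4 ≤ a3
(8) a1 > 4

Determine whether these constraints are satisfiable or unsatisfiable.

Constraints 2, 3, 4, and 5 give a4 − a2 ≥ 0, a2 − a3 ≥ -5, a3 − a1 ≥ 0, a1 − a4 ≥ 6.
Adding all 4 inequalities: the left sides telescope to 0, and the right sides sum to 0 + (-5) + 0 + 6 = 1. So 0 ≥ 1, which is false.

Unsatisfiable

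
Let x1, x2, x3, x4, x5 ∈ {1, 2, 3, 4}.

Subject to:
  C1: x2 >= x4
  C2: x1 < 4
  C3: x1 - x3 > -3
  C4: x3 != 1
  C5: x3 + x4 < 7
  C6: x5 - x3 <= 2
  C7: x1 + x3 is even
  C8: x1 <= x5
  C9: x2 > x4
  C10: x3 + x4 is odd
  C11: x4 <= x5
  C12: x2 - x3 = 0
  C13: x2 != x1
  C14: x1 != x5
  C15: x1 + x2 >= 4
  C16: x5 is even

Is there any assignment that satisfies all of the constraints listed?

Try x1 = 2, x2 = 4, x3 = 4, x4 = 1, x5 = 4.
Check constraint 3: x1 - x3 = -2; constraint 5: x3 + x4 = 5; constraint 6: x5 - x3 = 0. The remaining constraints are straightforward to verify.

Satisfiable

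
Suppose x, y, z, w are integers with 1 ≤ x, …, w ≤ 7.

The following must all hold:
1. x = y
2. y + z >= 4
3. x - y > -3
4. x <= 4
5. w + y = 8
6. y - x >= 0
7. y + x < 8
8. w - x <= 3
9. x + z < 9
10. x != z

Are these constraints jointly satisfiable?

Satisfiable

Setting (x, y, z, w) = (3, 3, 4, 5) satisfies everything: constraint 2: y + z = 7; constraint 3: x - y = 0, and the others follow.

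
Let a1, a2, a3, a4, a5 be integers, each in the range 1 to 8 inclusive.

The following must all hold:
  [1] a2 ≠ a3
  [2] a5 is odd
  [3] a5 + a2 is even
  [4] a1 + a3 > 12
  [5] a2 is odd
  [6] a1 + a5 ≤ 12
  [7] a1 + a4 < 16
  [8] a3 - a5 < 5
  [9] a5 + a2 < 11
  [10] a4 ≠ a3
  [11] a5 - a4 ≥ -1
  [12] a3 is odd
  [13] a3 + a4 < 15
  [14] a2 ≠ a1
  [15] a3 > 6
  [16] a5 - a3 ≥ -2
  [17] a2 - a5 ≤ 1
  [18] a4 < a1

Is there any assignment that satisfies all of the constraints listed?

Satisfiable

Take a1 = 7, a2 = 3, a3 = 7, a4 = 6, a5 = 5. Then constraint 4: a1 + a3 = 14; constraint 6: a1 + a5 = 12; constraint 7: a1 + a4 = 13, and every other listed constraint is also met.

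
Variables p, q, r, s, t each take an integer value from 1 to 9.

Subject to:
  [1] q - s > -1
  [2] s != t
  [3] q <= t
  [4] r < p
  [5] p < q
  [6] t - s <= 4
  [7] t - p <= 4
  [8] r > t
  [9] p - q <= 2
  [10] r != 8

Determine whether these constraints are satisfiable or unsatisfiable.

Unsatisfiable

Constraints 3, 4, 5, and 8 give r < p, p < q, q ≤ t, t < r. Chaining: r < p < q ≤ t < r, which forces r < r — impossible.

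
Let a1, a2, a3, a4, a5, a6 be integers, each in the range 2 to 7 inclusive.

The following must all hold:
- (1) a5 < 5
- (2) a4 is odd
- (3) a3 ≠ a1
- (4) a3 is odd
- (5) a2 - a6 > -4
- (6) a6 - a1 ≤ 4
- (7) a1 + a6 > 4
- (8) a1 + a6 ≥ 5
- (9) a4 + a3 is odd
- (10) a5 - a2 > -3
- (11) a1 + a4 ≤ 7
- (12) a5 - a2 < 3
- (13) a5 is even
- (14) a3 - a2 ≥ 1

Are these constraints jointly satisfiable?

Unsatisfiable

Constraint 2 makes a4 odd and constraint 4 makes a3 odd, so a4 + a3 must be even. Constraint 9 says a4 + a3 is odd — contradiction.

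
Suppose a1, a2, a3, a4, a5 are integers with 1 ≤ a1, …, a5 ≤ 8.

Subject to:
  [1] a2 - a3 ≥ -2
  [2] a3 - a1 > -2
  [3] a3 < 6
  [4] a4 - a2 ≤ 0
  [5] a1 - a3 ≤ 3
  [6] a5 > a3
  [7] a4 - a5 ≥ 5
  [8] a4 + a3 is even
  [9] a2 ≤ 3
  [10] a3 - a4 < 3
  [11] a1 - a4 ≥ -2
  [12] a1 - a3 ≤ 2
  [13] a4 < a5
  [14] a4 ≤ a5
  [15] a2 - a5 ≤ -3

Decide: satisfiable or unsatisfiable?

Unsatisfiable

Constraints 1, 5, 7, 11, and 15 give a1 − a4 ≥ -2, a4 − a5 ≥ 5, a5 − a2 ≥ 3, a2 − a3 ≥ -2, a3 − a1 ≥ -3.
Adding all 5 inequalities: the left sides telescope to 0, and the right sides sum to (-2) + 5 + 3 + (-2) + (-3) = 1. So 0 ≥ 1, which is false.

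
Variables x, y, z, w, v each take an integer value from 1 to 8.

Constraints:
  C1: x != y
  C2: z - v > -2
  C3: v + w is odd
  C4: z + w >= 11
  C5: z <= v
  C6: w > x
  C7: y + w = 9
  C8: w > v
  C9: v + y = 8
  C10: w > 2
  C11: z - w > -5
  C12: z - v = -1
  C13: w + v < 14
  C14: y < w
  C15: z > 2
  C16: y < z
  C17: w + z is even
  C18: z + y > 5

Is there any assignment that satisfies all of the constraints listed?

Satisfiable

Setting (x, y, z, w, v) = (4, 2, 5, 7, 6) satisfies everything: constraint 2: z - v = -1; constraint 4: z + w = 12, and the others follow.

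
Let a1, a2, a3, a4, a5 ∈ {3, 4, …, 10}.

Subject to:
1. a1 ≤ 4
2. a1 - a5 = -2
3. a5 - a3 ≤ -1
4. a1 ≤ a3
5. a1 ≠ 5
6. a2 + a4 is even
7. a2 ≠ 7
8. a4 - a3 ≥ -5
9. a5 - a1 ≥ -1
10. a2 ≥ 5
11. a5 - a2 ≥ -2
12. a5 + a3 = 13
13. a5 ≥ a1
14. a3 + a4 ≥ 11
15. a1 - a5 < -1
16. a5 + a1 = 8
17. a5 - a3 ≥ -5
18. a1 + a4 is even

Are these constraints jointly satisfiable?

Try a1 = 3, a2 = 5, a3 = 8, a4 = 5, a5 = 5.
Check constraint 2: a1 - a5 = -2; constraint 3: a5 - a3 = -3. The remaining constraints are straightforward to verify.

Satisfiable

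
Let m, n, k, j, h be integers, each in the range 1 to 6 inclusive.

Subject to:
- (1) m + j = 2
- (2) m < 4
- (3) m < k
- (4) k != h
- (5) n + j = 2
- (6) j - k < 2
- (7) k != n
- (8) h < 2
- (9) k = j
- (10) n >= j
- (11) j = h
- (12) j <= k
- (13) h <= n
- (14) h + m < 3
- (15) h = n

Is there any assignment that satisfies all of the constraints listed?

From constraints 9, 11, and 15, k = j = h = n, so k = n. But constraint 7 says k ≠ n. Contradiction.

Unsatisfiable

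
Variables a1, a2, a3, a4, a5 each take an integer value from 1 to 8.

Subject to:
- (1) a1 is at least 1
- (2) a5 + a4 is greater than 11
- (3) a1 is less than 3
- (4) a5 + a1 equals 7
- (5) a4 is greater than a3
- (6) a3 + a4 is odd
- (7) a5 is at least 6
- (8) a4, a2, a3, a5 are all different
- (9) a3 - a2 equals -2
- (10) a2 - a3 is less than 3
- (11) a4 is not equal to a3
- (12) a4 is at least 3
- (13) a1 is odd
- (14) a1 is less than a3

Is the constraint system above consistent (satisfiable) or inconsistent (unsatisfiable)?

Satisfiable

One satisfying assignment is a1 = 1, a2 = 4, a3 = 2, a4 = 7, a5 = 6.
For the less obvious constraints — constraint 2: a5 + a4 = 13; constraint 4: a5 + a1 = 7 — and the others hold by inspection.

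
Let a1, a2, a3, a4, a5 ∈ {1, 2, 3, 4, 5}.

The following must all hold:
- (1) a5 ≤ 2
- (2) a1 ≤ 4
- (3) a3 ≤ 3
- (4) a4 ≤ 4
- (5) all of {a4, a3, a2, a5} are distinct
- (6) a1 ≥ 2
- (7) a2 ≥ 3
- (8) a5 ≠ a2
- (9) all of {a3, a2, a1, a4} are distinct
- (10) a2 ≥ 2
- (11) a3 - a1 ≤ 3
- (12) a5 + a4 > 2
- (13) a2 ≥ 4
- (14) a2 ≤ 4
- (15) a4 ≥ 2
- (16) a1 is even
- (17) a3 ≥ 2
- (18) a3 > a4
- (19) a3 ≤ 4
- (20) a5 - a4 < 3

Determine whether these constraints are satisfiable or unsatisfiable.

Constraints 2, 4, 6, 10, 14, 15, 17, and 19 confine each of a3, a2, a1, a4 to the 3 values {2, …, 4}.
Constraint 9 requires all 4 of them to be distinct, but only 3 values are available — impossible by the pigeonhole principle.

Unsatisfiable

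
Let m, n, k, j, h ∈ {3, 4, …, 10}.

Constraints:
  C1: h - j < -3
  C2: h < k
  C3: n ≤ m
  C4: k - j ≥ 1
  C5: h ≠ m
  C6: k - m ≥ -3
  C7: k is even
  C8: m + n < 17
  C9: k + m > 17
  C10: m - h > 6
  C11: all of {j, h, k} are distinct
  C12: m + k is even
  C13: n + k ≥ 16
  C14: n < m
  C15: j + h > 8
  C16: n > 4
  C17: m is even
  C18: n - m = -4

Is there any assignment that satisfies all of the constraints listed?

Try m = 10, n = 6, k = 10, j = 8, h = 3.
Check constraint 1: h - j = -5; constraint 4: k - j = 2; constraint 6: k - m = 0. The remaining constraints are straightforward to verify.

Satisfiable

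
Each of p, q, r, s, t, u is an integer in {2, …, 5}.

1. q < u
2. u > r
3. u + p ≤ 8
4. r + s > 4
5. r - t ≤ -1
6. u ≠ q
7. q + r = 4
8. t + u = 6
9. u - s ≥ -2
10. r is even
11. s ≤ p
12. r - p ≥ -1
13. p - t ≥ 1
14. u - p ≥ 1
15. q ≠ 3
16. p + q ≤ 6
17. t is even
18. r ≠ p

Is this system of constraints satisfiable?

Constraints 5, 12, and 13 give r − p ≥ -1, p − t ≥ 1, t − r ≥ 1.
Adding all 3 inequalities: the left sides telescope to 0, and the right sides sum to (-1) + 1 + 1 = 1. So 0 ≥ 1, which is false.

Unsatisfiable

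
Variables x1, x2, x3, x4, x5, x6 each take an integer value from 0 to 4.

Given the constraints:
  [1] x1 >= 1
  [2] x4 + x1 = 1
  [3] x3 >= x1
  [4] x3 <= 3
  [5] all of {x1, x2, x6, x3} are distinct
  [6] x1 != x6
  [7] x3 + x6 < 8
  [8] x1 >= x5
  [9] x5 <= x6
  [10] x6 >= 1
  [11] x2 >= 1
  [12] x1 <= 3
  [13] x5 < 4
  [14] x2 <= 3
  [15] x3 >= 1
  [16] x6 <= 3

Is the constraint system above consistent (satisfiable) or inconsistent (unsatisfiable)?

Constraints 1, 4, 10, 11, 12, 14, 15, and 16 confine each of x1, x2, x6, x3 to the 3 values {1, …, 3}.
Constraint 5 requires all 4 of them to be distinct, but only 3 values are available — impossible by the pigeonhole principle.

Unsatisfiable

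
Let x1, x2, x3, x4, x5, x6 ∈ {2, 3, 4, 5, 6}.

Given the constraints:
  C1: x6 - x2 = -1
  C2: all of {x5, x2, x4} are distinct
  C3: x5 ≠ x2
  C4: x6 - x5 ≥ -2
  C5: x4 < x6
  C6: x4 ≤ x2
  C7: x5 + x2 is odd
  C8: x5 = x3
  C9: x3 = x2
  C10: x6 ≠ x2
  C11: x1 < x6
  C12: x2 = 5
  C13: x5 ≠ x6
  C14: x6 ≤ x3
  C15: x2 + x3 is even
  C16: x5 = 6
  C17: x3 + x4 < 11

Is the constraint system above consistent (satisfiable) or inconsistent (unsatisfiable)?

Unsatisfiable

Constraint 16 fixes x5 = 6 and constraint 12 fixes x2 = 5. Constraints 8 and 9 give x5 = x3 = x2, so x5 = x2. But 6 ≠ 5 — contradiction.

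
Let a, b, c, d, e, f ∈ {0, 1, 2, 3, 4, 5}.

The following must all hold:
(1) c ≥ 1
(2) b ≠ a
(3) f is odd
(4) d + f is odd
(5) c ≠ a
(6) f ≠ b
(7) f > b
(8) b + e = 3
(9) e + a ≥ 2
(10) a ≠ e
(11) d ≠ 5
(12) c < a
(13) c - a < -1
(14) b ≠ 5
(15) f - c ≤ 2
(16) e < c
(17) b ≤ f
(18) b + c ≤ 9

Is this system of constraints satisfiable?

One satisfying assignment is a = 5, b = 3, c = 3, d = 0, e = 0, f = 5.
For the less obvious constraints — constraint 8: b + e = 3; constraint 9: e + a = 5 — and the others hold by inspection.

Satisfiable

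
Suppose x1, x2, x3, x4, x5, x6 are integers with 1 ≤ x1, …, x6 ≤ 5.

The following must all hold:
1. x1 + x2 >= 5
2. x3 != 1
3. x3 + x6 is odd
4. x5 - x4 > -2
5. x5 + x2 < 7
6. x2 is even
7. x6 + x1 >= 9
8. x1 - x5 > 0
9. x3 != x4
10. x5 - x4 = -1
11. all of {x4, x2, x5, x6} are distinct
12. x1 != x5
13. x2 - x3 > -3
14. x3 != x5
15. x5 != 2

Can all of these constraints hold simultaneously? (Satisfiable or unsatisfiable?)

Satisfiable

Try x1 = 4, x2 = 4, x3 = 4, x4 = 2, x5 = 1, x6 = 5.
Check constraint 1: x1 + x2 = 8; constraint 4: x5 - x4 = -1; constraint 5: x5 + x2 = 5. The remaining constraints are straightforward to verify.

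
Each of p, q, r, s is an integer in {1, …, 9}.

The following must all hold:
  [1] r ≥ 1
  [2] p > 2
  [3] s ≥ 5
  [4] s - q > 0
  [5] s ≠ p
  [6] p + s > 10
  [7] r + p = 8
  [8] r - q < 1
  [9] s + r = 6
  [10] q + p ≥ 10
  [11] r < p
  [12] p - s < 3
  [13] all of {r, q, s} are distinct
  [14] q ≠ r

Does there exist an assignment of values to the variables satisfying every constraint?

Take p = 7, q = 3, r = 1, s = 5. Then constraint 4: s - q = 2; constraint 6: p + s = 12, and every other listed constraint is also met.

Satisfiable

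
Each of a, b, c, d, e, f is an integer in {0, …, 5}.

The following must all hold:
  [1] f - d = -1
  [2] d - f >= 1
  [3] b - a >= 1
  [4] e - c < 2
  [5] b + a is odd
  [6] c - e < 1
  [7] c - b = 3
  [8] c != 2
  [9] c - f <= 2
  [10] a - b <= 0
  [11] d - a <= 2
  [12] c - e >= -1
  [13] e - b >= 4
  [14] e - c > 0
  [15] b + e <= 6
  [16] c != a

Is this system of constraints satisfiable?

Unsatisfiable

Constraints 2, 3, 9, 11, 12, and 13 give f − c ≥ -2, c − e ≥ -1, e − b ≥ 4, b − a ≥ 1, a − d ≥ -2, d − f ≥ 1.
Adding all 6 inequalities: the left sides telescope to 0, and the right sides sum to (-2) + (-1) + 4 + 1 + (-2) + 1 = 1. So 0 ≥ 1, which is false.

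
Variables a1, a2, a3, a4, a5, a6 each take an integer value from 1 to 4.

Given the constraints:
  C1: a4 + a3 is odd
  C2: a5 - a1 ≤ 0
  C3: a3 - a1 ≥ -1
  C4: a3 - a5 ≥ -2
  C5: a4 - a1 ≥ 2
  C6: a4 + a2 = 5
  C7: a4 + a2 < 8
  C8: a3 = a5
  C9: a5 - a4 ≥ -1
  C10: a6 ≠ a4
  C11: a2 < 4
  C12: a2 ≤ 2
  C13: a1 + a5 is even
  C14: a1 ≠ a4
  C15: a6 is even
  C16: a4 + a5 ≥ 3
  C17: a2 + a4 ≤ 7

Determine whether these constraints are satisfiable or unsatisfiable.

Unsatisfiable

Constraints 2, 5, and 9 give a4 − a1 ≥ 2, a1 − a5 ≥ 0, a5 − a4 ≥ -1.
Adding all 3 inequalities: the left sides telescope to 0, and the right sides sum to 2 + 0 + (-1) = 1. So 0 ≥ 1, which is false.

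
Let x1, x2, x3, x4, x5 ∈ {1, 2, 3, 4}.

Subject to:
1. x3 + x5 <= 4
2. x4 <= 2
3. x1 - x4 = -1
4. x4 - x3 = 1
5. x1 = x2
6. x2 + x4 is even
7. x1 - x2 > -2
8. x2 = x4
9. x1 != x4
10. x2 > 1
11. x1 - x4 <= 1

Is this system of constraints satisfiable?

From constraints 5 and 8, x1 = x2 = x4, so x1 = x4. But constraint 9 says x1 ≠ x4. Contradiction.

Unsatisfiable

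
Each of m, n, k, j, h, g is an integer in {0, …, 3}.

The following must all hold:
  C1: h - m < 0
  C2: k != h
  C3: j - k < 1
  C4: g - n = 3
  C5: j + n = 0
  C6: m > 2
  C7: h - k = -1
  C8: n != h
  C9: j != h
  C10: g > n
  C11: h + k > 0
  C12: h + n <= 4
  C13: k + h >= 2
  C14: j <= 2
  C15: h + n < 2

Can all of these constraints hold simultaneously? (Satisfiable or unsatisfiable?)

Take m = 3, n = 0, k = 2, j = 0, h = 1, g = 3. Then constraint 1: h - m = -2; constraint 3: j - k = -2, and every other listed constraint is also met.

Satisfiable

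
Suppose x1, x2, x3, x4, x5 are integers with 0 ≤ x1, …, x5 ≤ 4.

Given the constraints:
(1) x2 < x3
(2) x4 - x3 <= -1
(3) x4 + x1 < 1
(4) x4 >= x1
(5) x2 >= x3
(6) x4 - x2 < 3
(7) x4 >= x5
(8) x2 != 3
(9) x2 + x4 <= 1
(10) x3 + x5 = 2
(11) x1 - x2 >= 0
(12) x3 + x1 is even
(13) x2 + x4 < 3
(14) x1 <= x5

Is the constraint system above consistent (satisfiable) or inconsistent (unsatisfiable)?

Constraints 2, 4, 5, and 11 give x1 ≤ x4, x4 < x3, x3 ≤ x2, x2 ≤ x1. Chaining: x1 ≤ x4 < x3 ≤ x2 ≤ x1, which forces x1 < x1 — impossible.

Unsatisfiable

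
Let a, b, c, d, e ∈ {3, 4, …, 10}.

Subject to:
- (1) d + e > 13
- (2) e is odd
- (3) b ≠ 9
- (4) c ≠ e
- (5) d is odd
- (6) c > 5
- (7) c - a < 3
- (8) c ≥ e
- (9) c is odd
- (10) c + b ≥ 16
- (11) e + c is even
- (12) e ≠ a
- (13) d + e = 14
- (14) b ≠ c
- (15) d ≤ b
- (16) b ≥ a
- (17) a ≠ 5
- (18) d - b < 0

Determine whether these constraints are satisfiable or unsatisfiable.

Take a = 9, b = 10, c = 9, d = 7, e = 7. Then constraint 1: d + e = 14; constraint 7: c - a = 0, and every other listed constraint is also met.

Satisfiable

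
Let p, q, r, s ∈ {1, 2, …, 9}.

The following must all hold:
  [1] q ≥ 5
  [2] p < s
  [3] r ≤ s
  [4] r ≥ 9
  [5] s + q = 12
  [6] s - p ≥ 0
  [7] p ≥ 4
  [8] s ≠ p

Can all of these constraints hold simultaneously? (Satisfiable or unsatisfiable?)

From constraints 3 and 4: s ≥ r ≥ 9. From constraint 1: q ≥ 5. Hence s + q ≥ 14. But constraint 5 requires s + q = 12, and 12 < 14. Contradiction.

Unsatisfiable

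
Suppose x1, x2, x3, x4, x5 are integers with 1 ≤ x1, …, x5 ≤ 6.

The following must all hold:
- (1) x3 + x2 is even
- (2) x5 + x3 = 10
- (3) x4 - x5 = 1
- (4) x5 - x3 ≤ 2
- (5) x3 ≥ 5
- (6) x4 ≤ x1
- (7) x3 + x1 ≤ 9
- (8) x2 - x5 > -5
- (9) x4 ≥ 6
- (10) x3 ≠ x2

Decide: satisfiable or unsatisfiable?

Unsatisfiable

From constraint 5: x3 ≥ 5. From constraints 6 and 9: x1 ≥ x4 ≥ 6. Hence x3 + x1 ≥ 11. But constraint 7 requires x3 + x1 ≤ 9, and 9 < 11. Contradiction.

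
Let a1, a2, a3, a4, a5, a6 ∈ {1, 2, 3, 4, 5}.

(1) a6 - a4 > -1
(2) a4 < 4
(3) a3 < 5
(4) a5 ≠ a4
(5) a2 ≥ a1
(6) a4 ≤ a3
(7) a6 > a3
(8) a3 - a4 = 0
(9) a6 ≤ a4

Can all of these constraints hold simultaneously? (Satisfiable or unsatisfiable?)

Constraints 6, 7, and 9 give a4 ≤ a3, a3 < a6, a6 ≤ a4. Chaining: a4 ≤ a3 < a6 ≤ a4, which forces a4 < a4 — impossible.

Unsatisfiable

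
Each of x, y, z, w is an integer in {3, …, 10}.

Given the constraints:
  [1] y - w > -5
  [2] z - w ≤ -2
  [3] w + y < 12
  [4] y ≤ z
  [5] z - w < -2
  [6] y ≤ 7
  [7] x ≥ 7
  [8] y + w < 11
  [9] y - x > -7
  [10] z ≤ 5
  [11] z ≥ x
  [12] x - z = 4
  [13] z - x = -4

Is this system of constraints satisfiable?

From constraint 7: x ≥ 7. From constraints 10 and 11: x ≤ z and z ≤ 5, so x ≤ 5. But 5 < 7, so no value of x works.

Unsatisfiable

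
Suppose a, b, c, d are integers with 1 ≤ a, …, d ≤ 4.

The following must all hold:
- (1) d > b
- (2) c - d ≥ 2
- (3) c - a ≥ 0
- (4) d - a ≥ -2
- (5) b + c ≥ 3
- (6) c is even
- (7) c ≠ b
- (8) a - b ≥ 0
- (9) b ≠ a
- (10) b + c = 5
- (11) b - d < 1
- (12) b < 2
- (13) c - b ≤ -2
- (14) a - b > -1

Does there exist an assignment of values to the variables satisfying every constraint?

Unsatisfiable

Constraints 2, 4, 8, and 13 give d − a ≥ -2, a − b ≥ 0, b − c ≥ 2, c − d ≥ 2.
Adding all 4 inequalities: the left sides telescope to 0, and the right sides sum to (-2) + 0 + 2 + 2 = 2. So 0 ≥ 2, which is false.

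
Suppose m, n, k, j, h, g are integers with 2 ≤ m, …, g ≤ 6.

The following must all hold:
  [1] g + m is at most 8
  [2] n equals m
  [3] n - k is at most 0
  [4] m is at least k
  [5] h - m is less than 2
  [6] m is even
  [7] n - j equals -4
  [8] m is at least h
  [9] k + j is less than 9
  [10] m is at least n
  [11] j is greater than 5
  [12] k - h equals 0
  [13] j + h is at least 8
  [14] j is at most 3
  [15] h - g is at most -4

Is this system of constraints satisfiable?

Unsatisfiable

From constraint 11: j ≥ 6. From constraint 14: j ≤ 3. But 3 < 6, so no value of j works.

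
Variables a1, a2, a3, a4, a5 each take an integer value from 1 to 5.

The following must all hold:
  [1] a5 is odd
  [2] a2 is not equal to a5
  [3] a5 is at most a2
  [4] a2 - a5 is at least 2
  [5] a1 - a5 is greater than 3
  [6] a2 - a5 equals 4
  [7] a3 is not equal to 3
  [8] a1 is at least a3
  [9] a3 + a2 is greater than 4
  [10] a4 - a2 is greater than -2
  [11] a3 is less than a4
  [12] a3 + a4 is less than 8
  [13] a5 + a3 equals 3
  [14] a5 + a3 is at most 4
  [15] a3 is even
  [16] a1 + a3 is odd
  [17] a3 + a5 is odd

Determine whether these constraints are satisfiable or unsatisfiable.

The assignment a1 = 5, a2 = 5, a3 = 2, a4 = 5, a5 = 1 works:
  constraint 4 holds since a2 - a5 = 4.
  constraint 5 holds since a1 - a5 = 4.
  constraint 6 holds since a2 - a5 = 4.
The rest check out directly.

Satisfiable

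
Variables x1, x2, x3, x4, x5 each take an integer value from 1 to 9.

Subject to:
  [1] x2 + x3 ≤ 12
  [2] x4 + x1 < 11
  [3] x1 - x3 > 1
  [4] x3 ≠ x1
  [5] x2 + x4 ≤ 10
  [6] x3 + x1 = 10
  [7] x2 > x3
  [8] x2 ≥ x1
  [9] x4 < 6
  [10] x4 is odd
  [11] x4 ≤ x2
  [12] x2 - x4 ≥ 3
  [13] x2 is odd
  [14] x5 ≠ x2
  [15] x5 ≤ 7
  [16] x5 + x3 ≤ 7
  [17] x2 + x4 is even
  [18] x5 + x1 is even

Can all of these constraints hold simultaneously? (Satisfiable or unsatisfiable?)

Satisfiable

Try x1 = 7, x2 = 7, x3 = 3, x4 = 3, x5 = 3.
Check constraint 1: x2 + x3 = 10; constraint 2: x4 + x1 = 10. The remaining constraints are straightforward to verify.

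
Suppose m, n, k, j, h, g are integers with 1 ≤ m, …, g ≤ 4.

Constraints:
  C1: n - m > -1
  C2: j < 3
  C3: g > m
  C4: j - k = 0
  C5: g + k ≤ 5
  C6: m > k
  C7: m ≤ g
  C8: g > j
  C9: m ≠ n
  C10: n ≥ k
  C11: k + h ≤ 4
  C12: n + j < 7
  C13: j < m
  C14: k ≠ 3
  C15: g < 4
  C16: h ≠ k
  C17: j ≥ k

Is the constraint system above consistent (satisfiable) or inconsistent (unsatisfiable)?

Satisfiable

The assignment m = 2, n = 4, k = 1, j = 1, h = 3, g = 3 works:
  constraint 1 holds since n - m = 2.
  constraint 4 holds since j - k = 0.
The rest check out directly.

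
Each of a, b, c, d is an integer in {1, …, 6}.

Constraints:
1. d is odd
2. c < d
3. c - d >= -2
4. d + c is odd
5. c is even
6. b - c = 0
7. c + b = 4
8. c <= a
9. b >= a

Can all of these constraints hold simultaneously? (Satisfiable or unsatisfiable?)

Take a = 2, b = 2, c = 2, d = 3. Then constraint 3: c - d = -1; constraint 6: b - c = 0, and every other listed constraint is also met.

Satisfiable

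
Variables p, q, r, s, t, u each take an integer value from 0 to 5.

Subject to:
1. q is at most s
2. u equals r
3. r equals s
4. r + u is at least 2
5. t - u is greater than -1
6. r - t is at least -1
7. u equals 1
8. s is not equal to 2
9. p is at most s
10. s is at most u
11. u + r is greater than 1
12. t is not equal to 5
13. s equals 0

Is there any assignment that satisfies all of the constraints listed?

Unsatisfiable

Constraint 7 fixes u = 1 and constraint 13 fixes s = 0. Constraints 2 and 3 give u = r = s, so u = s. But 1 ≠ 0 — contradiction.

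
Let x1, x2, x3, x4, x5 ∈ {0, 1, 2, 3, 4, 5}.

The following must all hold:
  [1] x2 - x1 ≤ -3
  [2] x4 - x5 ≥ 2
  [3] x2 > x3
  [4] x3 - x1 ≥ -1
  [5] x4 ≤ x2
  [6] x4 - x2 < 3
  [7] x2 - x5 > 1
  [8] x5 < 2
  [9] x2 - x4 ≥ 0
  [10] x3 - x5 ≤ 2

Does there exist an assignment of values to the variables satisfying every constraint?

Unsatisfiable

Constraints 1, 2, 4, 9, and 10 give x4 − x5 ≥ 2, x5 − x3 ≥ -2, x3 − x1 ≥ -1, x1 − x2 ≥ 3, x2 − x4 ≥ 0.
Adding all 5 inequalities: the left sides telescope to 0, and the right sides sum to 2 + (-2) + (-1) + 3 + 0 = 2. So 0 ≥ 2, which is false.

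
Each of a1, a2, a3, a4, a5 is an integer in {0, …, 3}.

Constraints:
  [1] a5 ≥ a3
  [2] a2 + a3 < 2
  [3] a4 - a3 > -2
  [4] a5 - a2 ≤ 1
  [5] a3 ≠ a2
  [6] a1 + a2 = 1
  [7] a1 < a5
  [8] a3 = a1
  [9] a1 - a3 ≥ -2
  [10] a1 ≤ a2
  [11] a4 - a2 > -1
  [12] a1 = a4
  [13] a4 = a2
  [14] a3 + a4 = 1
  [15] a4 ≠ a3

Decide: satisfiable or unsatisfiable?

Unsatisfiable

From constraints 8, 12, and 13, a3 = a1 = a4 = a2, so a3 = a2. But constraint 5 says a3 ≠ a2. Contradiction.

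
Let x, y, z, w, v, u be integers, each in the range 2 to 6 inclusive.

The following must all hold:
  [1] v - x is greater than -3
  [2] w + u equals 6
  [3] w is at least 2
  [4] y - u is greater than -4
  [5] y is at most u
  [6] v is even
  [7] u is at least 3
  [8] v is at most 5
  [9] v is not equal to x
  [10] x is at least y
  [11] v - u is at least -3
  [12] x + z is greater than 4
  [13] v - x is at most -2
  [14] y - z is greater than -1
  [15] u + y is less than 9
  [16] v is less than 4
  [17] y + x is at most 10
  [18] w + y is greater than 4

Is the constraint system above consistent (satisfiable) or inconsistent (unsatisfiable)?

Satisfiable

Try x = 4, y = 3, z = 2, w = 2, v = 2, u = 4.
Check constraint 1: v - x = -2; constraint 2: w + u = 6. The remaining constraints are straightforward to verify.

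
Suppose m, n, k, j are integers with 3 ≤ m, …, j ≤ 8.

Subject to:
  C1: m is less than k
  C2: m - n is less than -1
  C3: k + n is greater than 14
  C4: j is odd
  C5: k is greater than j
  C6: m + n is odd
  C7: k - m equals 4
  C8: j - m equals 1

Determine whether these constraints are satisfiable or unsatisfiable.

Take m = 4, n = 7, k = 8, j = 5. Then constraint 2: m - n = -3; constraint 3: k + n = 15, and every other listed constraint is also met.

Satisfiable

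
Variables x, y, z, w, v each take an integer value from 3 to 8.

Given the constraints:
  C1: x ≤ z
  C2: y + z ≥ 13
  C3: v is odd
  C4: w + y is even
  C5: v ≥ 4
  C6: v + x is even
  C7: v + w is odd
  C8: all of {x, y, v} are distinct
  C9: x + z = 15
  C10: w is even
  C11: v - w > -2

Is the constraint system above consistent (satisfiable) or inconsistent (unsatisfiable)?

Take x = 7, y = 6, z = 8, w = 6, v = 5. Then constraint 2: y + z = 14; constraint 9: x + z = 15, and every other listed constraint is also met.

Satisfiable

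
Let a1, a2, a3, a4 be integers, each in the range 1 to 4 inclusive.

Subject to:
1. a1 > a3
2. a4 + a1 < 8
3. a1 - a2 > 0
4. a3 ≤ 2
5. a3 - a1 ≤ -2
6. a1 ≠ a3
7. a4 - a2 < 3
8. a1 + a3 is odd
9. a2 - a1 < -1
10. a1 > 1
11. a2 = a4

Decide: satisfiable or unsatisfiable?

Try a1 = 4, a2 = 1, a3 = 1, a4 = 1.
Check constraint 2: a4 + a1 = 5; constraint 3: a1 - a2 = 3; constraint 5: a3 - a1 = -3. The remaining constraints are straightforward to verify.

Satisfiable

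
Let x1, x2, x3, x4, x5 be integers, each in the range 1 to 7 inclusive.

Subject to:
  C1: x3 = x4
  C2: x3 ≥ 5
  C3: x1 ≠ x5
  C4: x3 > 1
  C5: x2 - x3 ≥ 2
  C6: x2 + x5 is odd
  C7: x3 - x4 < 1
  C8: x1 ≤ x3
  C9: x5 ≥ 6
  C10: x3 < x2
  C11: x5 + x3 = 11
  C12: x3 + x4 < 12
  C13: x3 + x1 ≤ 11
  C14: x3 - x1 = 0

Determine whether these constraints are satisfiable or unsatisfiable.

Take x1 = 5, x2 = 7, x3 = 5, x4 = 5, x5 = 6. Then constraint 5: x2 - x3 = 2; constraint 7: x3 - x4 = 0, and every other listed constraint is also met.

Satisfiable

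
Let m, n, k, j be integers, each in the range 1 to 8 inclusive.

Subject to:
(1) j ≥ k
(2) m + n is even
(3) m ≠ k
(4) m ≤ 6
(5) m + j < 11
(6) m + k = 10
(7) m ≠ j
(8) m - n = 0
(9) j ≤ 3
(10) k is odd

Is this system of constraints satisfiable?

From constraint 4: m ≤ 6. From constraints 1 and 9: k ≤ j ≤ 3. Hence m + k ≤ 9. But constraint 6 requires m + k = 10, and 10 > 9. Contradiction.

Unsatisfiable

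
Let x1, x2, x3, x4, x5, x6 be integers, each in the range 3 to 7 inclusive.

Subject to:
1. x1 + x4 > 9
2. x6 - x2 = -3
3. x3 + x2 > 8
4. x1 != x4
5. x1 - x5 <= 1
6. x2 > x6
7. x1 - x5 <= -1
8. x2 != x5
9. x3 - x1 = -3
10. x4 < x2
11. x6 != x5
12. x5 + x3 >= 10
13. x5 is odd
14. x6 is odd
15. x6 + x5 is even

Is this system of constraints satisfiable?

Try x1 = 6, x2 = 6, x3 = 3, x4 = 4, x5 = 7, x6 = 3.
Check constraint 1: x1 + x4 = 10; constraint 2: x6 - x2 = -3; constraint 3: x3 + x2 = 9. The remaining constraints are straightforward to verify.

Satisfiable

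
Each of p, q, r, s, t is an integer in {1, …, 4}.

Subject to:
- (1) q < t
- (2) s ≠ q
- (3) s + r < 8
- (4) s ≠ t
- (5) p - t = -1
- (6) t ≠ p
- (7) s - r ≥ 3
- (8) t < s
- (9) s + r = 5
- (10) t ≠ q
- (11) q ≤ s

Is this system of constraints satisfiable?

Satisfiable

Take p = 1, q = 1, r = 1, s = 4, t = 2. Then constraint 3: s + r = 5; constraint 5: p - t = -1; constraint 7: s - r = 3, and every other listed constraint is also met.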